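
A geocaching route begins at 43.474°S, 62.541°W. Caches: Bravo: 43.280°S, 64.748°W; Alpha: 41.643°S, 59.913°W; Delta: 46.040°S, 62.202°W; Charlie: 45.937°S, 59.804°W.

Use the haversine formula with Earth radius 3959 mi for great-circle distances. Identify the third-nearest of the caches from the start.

Distance to each, sorted:
Bravo: 111.6 mi
Delta: 178.1 mi
Alpha: 184.1 mi
Charlie: 216.8 mi
The third-nearest is Alpha at 184.1 mi.

Alpha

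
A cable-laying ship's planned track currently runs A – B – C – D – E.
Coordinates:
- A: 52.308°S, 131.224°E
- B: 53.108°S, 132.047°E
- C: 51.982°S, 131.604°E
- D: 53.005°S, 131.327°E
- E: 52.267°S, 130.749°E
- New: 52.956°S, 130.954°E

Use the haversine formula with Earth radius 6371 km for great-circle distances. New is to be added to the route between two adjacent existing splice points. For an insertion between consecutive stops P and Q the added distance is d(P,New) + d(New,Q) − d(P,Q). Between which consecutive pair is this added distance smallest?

Added distance for inserting New between each consecutive pair:
A–B: 44.5 km
B–C: 63.2 km
C–D: 27.2 km
D–E: 12.6 km
Smallest added distance is 12.6 km, inserting between D and E.

between D and E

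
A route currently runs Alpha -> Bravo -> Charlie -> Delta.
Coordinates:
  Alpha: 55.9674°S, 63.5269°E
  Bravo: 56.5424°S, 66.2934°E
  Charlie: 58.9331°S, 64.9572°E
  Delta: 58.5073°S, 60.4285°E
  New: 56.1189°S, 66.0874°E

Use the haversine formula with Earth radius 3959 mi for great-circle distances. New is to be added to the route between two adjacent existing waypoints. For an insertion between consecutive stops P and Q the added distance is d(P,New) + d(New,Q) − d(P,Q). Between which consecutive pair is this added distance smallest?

Added distance for inserting New between each consecutive pair:
Alpha–Bravo: 16.3 mi
Bravo–Charlie: 56.8 mi
Charlie–Delta: 301.7 mi
Smallest added distance is 16.3 mi, inserting between Alpha and Bravo.

between Alpha and Bravo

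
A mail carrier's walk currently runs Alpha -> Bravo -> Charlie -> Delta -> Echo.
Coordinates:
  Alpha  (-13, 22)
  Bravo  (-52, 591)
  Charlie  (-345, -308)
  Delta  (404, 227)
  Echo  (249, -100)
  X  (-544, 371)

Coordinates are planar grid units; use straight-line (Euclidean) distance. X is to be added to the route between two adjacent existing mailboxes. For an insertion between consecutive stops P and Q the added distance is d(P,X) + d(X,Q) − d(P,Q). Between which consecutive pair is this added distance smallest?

Added distance for inserting X between each consecutive pair:
Alpha–Bravo: 604.0
Bravo–Charlie: 301.0
Charlie–Delta: 746.0
Delta–Echo: 1519.3
Smallest added distance is 301.0, inserting between Bravo and Charlie.

between Bravo and Charlie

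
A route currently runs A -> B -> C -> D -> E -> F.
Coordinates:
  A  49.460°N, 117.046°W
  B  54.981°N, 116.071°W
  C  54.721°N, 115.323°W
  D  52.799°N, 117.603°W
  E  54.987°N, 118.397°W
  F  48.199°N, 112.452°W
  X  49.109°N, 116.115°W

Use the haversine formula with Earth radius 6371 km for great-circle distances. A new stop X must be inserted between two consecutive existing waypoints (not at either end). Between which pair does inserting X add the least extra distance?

Added distance for inserting X between each consecutive pair:
A–B: 113.5 km
B–C: 1223.4 km
C–D: 788.7 km
D–E: 846.4 km
E–F: 100.7 km
Smallest added distance is 100.7 km, inserting between E and F.

between E and F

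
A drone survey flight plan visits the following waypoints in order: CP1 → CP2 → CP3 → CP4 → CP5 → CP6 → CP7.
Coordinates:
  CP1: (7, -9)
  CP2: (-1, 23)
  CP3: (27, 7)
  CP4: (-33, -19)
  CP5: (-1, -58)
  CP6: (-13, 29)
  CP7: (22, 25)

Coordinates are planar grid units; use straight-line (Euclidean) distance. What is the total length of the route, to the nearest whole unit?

Leg distances:
CP1→CP2: 33.0  (cumulative 33.0)
CP2→CP3: 32.2  (cumulative 65.2)
CP3→CP4: 65.4  (cumulative 130.6)
CP4→CP5: 50.4  (cumulative 181.1)
CP5→CP6: 87.8  (cumulative 268.9)
CP6→CP7: 35.2  (cumulative 304.1)
Total route length ≈ 304.

304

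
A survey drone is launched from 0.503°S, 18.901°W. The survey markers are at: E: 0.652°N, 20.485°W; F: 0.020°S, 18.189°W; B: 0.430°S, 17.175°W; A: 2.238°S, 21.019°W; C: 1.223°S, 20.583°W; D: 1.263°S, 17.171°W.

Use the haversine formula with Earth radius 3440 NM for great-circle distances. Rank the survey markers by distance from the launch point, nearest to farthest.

F, B, C, D, E, A

Distances from the launch point:
F 0.020°S, 18.189°W: 51.7 NM
B 0.430°S, 17.175°W: 103.7 NM
C 1.223°S, 20.583°W: 109.8 NM
D 1.263°S, 17.171°W: 113.4 NM
E 0.652°N, 20.485°W: 117.7 NM
A 2.238°S, 21.019°W: 164.4 NM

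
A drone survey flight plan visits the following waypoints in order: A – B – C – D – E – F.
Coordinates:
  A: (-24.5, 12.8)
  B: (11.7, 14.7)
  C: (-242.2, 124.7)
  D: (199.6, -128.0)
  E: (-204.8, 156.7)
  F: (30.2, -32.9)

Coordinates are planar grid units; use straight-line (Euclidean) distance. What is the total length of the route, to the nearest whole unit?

1618

Leg distances:
A→B: 36.2  (cumulative 36.2)
B→C: 276.7  (cumulative 313.0)
C→D: 509.0  (cumulative 821.9)
D→E: 494.6  (cumulative 1316.5)
E→F: 301.9  (cumulative 1618.4)
Total route length ≈ 1618.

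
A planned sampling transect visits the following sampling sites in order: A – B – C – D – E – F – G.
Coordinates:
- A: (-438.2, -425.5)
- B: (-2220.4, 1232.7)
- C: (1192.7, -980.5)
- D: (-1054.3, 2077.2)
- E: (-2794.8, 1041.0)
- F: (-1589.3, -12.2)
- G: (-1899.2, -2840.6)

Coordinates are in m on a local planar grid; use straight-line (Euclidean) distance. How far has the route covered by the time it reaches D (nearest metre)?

10297 m

Leg distances:
A→B: 2434.3 m  (cumulative 2434.3 m)
B→C: 4067.9 m  (cumulative 6502.2 m)
C→D: 3794.5 m  (cumulative 10296.7 m)
Cumulative distance at D ≈ 10297 m.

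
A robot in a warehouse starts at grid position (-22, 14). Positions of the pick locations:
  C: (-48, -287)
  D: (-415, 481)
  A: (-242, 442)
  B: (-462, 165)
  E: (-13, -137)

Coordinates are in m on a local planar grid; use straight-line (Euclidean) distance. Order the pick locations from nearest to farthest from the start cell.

E, C, B, A, D

Distance from the start cell at (-22, 14) to each:
E (-13, -137): 151.3 m
C (-48, -287): 302.1 m
B (-462, 165): 465.2 m
A (-242, 442): 481.2 m
D (-415, 481): 610.4 m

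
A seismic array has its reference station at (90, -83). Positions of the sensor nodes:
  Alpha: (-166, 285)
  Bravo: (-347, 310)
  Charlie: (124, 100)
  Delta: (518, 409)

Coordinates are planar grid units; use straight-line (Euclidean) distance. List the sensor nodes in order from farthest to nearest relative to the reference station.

Delta, Bravo, Alpha, Charlie

Distance from the reference station at (90, -83) to each:
Delta (518, 409): 652.1
Bravo (-347, 310): 587.7
Alpha (-166, 285): 448.3
Charlie (124, 100): 186.1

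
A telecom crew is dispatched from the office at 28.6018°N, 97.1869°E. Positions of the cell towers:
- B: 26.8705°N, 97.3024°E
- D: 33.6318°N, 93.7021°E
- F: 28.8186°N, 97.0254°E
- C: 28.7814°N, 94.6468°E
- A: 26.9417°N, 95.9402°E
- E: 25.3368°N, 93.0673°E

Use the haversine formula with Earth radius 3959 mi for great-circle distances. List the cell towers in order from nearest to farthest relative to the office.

F, B, A, C, E, D

Distances from the office:
F 28.8186°N, 97.0254°E: 17.9 mi
B 26.8705°N, 97.3024°E: 119.8 mi
A 26.9417°N, 95.9402°E: 137.7 mi
C 28.7814°N, 94.6468°E: 154.5 mi
E 25.3368°N, 93.0673°E: 339.4 mi
D 33.6318°N, 93.7021°E: 404.0 mi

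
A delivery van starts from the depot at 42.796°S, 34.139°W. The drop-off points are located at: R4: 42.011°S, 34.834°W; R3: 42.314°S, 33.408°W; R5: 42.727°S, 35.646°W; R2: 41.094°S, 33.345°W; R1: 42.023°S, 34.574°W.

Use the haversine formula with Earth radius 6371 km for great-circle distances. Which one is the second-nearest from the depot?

Distances from the depot (42.796°S, 34.139°W):
R3: 80.4 km
R1: 93.1 km
R4: 104.3 km
R5: 123.3 km
R2: 200.3 km
The second-nearest is R1 at 93.1 km.

R1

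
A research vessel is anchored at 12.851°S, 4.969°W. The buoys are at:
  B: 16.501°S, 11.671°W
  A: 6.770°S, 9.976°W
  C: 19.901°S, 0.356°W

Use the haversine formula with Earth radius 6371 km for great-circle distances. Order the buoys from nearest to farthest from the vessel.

B, A, C

Computing each great-circle distance from 12.851°S, 4.969°W:
B 16.501°S, 11.671°W: 827.2 km
A 6.770°S, 9.976°W: 870.6 km
C 19.901°S, 0.356°W: 925.4 km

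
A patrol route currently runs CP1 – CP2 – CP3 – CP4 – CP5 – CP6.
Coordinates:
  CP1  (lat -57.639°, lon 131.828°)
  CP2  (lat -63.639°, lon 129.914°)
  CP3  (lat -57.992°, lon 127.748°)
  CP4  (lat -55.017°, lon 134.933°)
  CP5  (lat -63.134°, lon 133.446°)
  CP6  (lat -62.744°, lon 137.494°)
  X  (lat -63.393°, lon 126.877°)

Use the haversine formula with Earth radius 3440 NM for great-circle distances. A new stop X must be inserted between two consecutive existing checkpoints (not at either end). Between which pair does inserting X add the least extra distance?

Added distance for inserting X between each consecutive pair:
CP1–CP2: 93.0 NM
CP2–CP3: 63.0 NM
CP3–CP4: 587.5 NM
CP4–CP5: 248.1 NM
CP5–CP6: 356.0 NM
Smallest added distance is 63.0 NM, inserting between CP2 and CP3.

between CP2 and CP3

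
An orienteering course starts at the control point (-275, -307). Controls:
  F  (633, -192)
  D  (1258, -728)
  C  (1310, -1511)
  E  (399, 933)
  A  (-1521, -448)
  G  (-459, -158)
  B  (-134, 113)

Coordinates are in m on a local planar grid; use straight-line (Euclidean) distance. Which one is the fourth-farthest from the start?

A

Distance to each, sorted:
C: 1990.4 m
D: 1589.8 m
E: 1411.3 m
A: 1254.0 m
F: 915.3 m
B: 443.0 m
G: 236.8 m
The fourth-farthest is A at 1254.0 m.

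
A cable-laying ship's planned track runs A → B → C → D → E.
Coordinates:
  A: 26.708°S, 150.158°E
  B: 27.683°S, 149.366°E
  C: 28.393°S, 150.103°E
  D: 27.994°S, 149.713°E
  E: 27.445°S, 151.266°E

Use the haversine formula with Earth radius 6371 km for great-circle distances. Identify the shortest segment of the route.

C–D

Leg distances:
A→B: 133.8 km
B→C: 107.1 km
C→D: 58.6 km
D→E: 164.6 km
The shortest leg is C–D at 58.6 km.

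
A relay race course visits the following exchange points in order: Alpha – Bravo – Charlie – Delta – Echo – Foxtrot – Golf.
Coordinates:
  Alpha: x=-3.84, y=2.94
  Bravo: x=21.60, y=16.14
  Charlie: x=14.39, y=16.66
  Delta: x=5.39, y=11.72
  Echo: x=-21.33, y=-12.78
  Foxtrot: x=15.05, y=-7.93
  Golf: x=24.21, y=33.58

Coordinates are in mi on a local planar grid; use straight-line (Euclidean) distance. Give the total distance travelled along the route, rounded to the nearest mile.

162 mi

Leg distances:
Alpha→Bravo: 28.7 mi  (cumulative 28.7 mi)
Bravo→Charlie: 7.2 mi  (cumulative 35.9 mi)
Charlie→Delta: 10.3 mi  (cumulative 46.2 mi)
Delta→Echo: 36.3 mi  (cumulative 82.4 mi)
Echo→Foxtrot: 36.7 mi  (cumulative 119.1 mi)
Foxtrot→Golf: 42.5 mi  (cumulative 161.6 mi)
Total route length ≈ 162 mi.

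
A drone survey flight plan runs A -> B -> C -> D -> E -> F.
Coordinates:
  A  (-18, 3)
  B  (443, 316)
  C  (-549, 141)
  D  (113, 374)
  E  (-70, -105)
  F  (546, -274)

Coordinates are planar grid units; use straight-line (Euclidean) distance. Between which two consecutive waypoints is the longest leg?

Leg distances:
A→B: 557.2
B→C: 1007.3
C→D: 701.8
D→E: 512.8
E→F: 638.8
The longest leg is B–C at 1007.3.

B–C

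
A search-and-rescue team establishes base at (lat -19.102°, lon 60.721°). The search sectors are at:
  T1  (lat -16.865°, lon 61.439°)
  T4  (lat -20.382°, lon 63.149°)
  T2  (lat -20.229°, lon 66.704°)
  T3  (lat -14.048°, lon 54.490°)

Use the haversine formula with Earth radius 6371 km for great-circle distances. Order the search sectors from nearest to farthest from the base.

Computing each great-circle distance from (lat -19.102°, lon 60.721°):
T1 (lat -16.865°, lon 61.439°): 260.1 km
T4 (lat -20.382°, lon 63.149°): 291.2 km
T2 (lat -20.229°, lon 66.704°): 638.8 km
T3 (lat -14.048°, lon 54.490°): 869.7 km

T1, T4, T2, T3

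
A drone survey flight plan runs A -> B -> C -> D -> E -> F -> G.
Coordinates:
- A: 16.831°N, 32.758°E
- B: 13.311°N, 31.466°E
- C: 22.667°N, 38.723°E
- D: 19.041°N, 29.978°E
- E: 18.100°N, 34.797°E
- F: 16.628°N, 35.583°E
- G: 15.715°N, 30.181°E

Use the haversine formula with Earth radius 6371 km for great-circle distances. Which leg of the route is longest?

B–C

Leg distances:
A→B: 415.3 km
B→C: 1292.1 km
C→D: 993.8 km
D→E: 518.6 km
E→F: 183.7 km
F→G: 585.7 km
The longest leg is B–C at 1292.1 km.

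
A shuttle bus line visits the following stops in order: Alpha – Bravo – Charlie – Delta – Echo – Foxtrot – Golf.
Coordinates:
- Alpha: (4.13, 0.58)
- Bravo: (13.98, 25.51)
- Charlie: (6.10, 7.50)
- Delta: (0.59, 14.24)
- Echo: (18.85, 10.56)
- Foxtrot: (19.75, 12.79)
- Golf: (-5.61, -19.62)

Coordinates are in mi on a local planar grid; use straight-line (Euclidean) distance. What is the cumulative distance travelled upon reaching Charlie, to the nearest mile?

Leg distances:
Alpha→Bravo: 26.8 mi  (cumulative 26.8 mi)
Bravo→Charlie: 19.7 mi  (cumulative 46.5 mi)
Cumulative distance at Charlie ≈ 46 mi.

46 mi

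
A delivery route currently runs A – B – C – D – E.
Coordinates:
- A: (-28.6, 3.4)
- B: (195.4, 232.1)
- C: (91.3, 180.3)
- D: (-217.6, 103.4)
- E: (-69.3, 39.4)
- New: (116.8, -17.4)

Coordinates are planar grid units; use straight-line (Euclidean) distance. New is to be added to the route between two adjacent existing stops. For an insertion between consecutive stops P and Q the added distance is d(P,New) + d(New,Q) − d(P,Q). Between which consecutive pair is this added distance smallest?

between A and B

Added distance for inserting New between each consecutive pair:
A–B: 88.3
B–C: 344.6
C–D: 236.6
D–E: 388.6
Smallest added distance is 88.3, inserting between A and B.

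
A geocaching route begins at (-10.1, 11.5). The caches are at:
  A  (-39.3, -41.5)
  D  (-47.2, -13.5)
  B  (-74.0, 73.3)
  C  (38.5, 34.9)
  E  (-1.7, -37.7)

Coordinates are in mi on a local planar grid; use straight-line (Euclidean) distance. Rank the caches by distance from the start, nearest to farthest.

D, E, C, A, B

Computing each straight-line distance from (-10.1, 11.5):
D (-47.2, -13.5): 44.7 mi
E (-1.7, -37.7): 49.9 mi
C (38.5, 34.9): 53.9 mi
A (-39.3, -41.5): 60.5 mi
B (-74.0, 73.3): 88.9 mi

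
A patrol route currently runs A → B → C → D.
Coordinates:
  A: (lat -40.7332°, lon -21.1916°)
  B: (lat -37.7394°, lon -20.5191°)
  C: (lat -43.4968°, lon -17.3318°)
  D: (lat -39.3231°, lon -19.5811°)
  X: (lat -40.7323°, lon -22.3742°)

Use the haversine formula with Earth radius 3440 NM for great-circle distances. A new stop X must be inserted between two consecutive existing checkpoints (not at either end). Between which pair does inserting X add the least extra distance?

Added distance for inserting X between each consecutive pair:
A–B: 70.7 NM
B–C: 103.6 NM
C–D: 162.7 NM
Smallest added distance is 70.7 NM, inserting between A and B.

between A and B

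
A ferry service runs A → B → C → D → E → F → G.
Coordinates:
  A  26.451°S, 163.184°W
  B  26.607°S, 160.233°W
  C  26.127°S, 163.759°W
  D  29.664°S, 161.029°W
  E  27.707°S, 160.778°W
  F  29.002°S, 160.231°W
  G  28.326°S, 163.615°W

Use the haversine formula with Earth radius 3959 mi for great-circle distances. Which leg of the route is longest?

Leg distances:
A→B: 182.8 mi
B→C: 220.8 mi
C→D: 295.8 mi
D→E: 136.1 mi
E→F: 95.5 mi
F→G: 210.4 mi
The longest leg is C–D at 295.8 mi.

C–D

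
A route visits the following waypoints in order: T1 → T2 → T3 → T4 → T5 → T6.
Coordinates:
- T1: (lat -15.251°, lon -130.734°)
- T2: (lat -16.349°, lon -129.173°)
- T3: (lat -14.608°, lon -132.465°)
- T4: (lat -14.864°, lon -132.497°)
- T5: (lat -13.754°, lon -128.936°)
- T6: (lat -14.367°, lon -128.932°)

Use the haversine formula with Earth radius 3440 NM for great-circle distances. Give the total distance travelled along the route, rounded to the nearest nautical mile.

Leg distances:
T1→T2: 111.7 NM  (cumulative 111.7 NM)
T2→T3: 217.3 NM  (cumulative 329.0 NM)
T3→T4: 15.5 NM  (cumulative 344.5 NM)
T4→T5: 217.6 NM  (cumulative 562.1 NM)
T5→T6: 36.8 NM  (cumulative 598.9 NM)
Total route length ≈ 599 NM.

599 NM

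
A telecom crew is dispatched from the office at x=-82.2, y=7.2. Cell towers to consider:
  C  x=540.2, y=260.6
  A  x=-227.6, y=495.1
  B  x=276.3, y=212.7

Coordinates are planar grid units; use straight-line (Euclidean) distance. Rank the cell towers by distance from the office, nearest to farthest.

Computing each straight-line distance from x=-82.2, y=7.2:
B x=276.3, y=212.7: 413.2
A x=-227.6, y=495.1: 509.1
C x=540.2, y=260.6: 672.0

B, A, C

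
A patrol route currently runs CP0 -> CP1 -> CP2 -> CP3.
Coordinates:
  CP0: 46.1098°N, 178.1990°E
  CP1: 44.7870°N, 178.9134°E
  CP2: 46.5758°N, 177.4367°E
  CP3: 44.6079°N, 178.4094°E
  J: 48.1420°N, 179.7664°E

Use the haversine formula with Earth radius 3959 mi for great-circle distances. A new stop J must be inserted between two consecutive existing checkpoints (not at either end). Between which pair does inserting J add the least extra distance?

Added distance for inserting J between each consecutive pair:
CP0–CP1: 296.2 mi
CP1–CP2: 246.3 mi
CP2–CP3: 262.4 mi
Smallest added distance is 246.3 mi, inserting between CP1 and CP2.

between CP1 and CP2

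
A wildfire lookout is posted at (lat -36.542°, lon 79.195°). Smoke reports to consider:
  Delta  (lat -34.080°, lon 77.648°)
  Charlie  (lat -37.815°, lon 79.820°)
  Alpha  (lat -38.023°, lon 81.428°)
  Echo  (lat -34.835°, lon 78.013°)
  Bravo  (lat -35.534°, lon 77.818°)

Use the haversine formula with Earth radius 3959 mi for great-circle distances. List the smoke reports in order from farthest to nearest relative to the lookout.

Distance from the lookout at (lat -36.542°, lon 79.195°) to each:
Delta (lat -34.080°, lon 77.648°): 191.2 mi
Alpha (lat -38.023°, lon 81.428°): 159.8 mi
Echo (lat -34.835°, lon 78.013°): 135.3 mi
Bravo (lat -35.534°, lon 77.818°): 103.8 mi
Charlie (lat -37.815°, lon 79.820°): 94.5 mi

Delta, Alpha, Echo, Bravo, Charlie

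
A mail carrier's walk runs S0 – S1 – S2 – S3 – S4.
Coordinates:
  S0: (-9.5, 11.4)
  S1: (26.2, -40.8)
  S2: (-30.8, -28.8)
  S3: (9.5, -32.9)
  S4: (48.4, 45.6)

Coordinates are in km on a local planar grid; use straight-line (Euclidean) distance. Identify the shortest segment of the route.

Leg distances:
S0→S1: 63.2 km
S1→S2: 58.2 km
S2→S3: 40.5 km
S3→S4: 87.6 km
The shortest leg is S2–S3 at 40.5 km.

S2–S3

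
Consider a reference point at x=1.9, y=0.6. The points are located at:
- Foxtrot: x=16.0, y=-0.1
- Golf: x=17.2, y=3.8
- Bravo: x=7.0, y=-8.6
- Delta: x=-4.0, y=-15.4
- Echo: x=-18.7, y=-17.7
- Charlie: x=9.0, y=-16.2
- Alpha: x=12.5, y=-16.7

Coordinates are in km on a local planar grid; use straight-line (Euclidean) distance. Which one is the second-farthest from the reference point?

Distance to each, sorted:
Echo: 27.6 km
Alpha: 20.3 km
Charlie: 18.2 km
Delta: 17.1 km
Golf: 15.6 km
Foxtrot: 14.1 km
Bravo: 10.5 km
The second-farthest is Alpha at 20.3 km.

Alpha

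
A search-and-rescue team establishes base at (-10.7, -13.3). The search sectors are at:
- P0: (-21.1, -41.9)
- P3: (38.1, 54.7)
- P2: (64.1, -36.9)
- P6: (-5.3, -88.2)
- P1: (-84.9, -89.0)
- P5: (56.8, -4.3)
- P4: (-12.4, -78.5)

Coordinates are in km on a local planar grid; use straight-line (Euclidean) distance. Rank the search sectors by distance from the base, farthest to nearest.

Computing each straight-line distance from (-10.7, -13.3):
P1 (-84.9, -89.0): 106.0 km
P3 (38.1, 54.7): 83.7 km
P2 (64.1, -36.9): 78.4 km
P6 (-5.3, -88.2): 75.1 km
P5 (56.8, -4.3): 68.1 km
P4 (-12.4, -78.5): 65.2 km
P0 (-21.1, -41.9): 30.4 km

P1, P3, P2, P6, P5, P4, P0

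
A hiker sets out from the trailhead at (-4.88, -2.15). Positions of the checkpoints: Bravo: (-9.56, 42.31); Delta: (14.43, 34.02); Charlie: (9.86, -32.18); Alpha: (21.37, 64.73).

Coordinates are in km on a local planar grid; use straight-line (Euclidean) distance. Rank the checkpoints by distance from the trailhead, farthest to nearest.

Distances from the trailhead:
Alpha (21.37, 64.73): 71.8 km
Bravo (-9.56, 42.31): 44.7 km
Delta (14.43, 34.02): 41.0 km
Charlie (9.86, -32.18): 33.5 km

Alpha, Bravo, Delta, Charlie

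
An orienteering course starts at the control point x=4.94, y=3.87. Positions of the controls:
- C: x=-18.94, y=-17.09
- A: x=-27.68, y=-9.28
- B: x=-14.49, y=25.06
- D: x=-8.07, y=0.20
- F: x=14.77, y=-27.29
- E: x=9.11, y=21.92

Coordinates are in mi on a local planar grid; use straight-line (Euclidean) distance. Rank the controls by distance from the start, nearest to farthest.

Computing each straight-line distance from x=4.94, y=3.87:
D x=-8.07, y=0.20: 13.5 mi
E x=9.11, y=21.92: 18.5 mi
B x=-14.49, y=25.06: 28.7 mi
C x=-18.94, y=-17.09: 31.8 mi
F x=14.77, y=-27.29: 32.7 mi
A x=-27.68, y=-9.28: 35.2 mi

D, E, B, C, F, A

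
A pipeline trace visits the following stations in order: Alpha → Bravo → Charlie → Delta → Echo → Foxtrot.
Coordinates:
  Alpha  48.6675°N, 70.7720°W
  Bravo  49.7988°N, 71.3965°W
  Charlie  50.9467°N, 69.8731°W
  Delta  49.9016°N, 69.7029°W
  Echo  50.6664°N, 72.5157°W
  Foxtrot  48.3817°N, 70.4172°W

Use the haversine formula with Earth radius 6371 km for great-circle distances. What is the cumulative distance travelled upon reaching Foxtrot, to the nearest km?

Leg distances:
Alpha→Bravo: 133.7 km  (cumulative 133.7 km)
Bravo→Charlie: 167.2 km  (cumulative 300.9 km)
Charlie→Delta: 116.8 km  (cumulative 417.8 km)
Delta→Echo: 217.2 km  (cumulative 634.9 km)
Echo→Foxtrot: 295.7 km  (cumulative 930.7 km)
Cumulative distance at Foxtrot ≈ 931 km.

931 km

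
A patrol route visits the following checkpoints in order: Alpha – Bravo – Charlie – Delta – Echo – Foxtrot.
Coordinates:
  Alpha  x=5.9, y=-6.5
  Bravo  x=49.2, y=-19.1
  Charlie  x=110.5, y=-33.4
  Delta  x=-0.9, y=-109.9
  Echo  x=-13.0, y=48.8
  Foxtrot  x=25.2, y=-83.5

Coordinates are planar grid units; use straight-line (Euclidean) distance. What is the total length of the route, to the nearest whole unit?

Leg distances:
Alpha→Bravo: 45.1  (cumulative 45.1)
Bravo→Charlie: 62.9  (cumulative 108.0)
Charlie→Delta: 135.1  (cumulative 243.2)
Delta→Echo: 159.2  (cumulative 402.3)
Echo→Foxtrot: 137.7  (cumulative 540.0)
Total route length ≈ 540.

540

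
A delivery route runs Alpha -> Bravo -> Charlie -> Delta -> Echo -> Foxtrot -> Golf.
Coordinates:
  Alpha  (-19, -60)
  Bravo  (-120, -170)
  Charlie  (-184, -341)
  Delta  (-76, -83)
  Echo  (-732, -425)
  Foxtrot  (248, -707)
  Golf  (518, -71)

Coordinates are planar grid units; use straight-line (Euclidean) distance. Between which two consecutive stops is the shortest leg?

Alpha–Bravo

Leg distances:
Alpha→Bravo: 149.3
Bravo→Charlie: 182.6
Charlie→Delta: 279.7
Delta→Echo: 739.8
Echo→Foxtrot: 1019.8
Foxtrot→Golf: 690.9
The shortest leg is Alpha–Bravo at 149.3.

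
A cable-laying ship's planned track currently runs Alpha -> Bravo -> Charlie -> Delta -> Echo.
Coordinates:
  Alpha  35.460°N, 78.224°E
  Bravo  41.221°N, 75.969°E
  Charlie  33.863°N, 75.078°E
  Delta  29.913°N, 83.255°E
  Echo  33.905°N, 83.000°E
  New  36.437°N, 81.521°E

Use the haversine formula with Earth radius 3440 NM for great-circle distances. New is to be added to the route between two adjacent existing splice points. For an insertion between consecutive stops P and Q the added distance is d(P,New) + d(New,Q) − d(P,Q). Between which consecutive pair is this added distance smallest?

Added distance for inserting New between each consecutive pair:
Alpha–Bravo: 195.9 NM
Bravo–Charlie: 295.2 NM
Charlie–Delta: 273.8 NM
Delta–Echo: 329.7 NM
Smallest added distance is 195.9 NM, inserting between Alpha and Bravo.

between Alpha and Bravo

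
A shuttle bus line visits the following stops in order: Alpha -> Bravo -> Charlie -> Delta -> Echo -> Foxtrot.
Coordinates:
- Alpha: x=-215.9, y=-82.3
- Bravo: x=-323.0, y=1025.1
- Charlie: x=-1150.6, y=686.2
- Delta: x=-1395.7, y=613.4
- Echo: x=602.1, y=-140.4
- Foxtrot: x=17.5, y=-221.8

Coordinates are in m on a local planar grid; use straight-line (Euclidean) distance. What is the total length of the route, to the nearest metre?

4988 m

Leg distances:
Alpha→Bravo: 1112.6 m  (cumulative 1112.6 m)
Bravo→Charlie: 894.3 m  (cumulative 2006.9 m)
Charlie→Delta: 255.7 m  (cumulative 2262.6 m)
Delta→Echo: 2135.3 m  (cumulative 4397.8 m)
Echo→Foxtrot: 590.2 m  (cumulative 4988.1 m)
Total route length ≈ 4988 m.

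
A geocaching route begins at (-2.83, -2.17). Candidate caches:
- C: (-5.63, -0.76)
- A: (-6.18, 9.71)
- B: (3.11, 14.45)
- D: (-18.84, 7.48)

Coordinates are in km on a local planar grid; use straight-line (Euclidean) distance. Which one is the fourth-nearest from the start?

Distances from the start ((-2.83, -2.17)):
C: 3.1 km
A: 12.3 km
B: 17.6 km
D: 18.7 km
The fourth-nearest is D at 18.7 km.

D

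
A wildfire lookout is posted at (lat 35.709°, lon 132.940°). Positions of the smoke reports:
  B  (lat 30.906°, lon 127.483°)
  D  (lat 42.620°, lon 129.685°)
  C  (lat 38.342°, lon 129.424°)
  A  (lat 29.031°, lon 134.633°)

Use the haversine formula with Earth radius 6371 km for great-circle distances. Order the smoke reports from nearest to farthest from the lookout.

C, B, A, D

Distances from the lookout:
C (lat 38.342°, lon 129.424°): 427.9 km
B (lat 30.906°, lon 127.483°): 736.2 km
A (lat 29.031°, lon 134.633°): 759.3 km
D (lat 42.620°, lon 129.685°): 817.9 km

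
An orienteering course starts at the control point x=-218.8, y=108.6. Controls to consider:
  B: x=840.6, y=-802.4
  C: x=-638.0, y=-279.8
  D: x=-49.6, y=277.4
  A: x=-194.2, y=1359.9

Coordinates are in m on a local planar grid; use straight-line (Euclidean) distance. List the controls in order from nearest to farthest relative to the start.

Distances from the start:
D x=-49.6, y=277.4: 239.0 m
C x=-638.0, y=-279.8: 571.5 m
A x=-194.2, y=1359.9: 1251.5 m
B x=840.6, y=-802.4: 1397.2 m

D, C, A, B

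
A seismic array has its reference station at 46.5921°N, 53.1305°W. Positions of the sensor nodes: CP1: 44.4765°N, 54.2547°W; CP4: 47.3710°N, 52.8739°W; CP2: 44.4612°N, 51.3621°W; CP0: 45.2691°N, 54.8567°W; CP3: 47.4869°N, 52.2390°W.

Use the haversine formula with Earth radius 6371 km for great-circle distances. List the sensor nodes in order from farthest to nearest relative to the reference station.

Distance from the reference station at 46.5921°N, 53.1305°W to each:
CP2 44.4612°N, 51.3621°W: 274.1 km
CP1 44.4765°N, 54.2547°W: 251.0 km
CP0 45.2691°N, 54.8567°W: 198.6 km
CP3 47.4869°N, 52.2390°W: 120.3 km
CP4 47.3710°N, 52.8739°W: 88.8 km

CP2, CP1, CP0, CP3, CP4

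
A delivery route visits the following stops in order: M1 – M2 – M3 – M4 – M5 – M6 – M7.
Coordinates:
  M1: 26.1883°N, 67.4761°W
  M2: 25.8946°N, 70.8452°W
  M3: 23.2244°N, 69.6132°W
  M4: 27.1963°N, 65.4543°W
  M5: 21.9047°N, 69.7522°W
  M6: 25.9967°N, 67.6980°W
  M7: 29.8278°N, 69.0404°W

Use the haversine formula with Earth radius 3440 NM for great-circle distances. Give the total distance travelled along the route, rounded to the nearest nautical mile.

1591 NM

Leg distances:
M1→M2: 182.6 NM  (cumulative 182.6 NM)
M2→M3: 173.9 NM  (cumulative 356.4 NM)
M3→M4: 328.4 NM  (cumulative 684.9 NM)
M4→M5: 394.9 NM  (cumulative 1079.8 NM)
M5→M6: 270.3 NM  (cumulative 1350.1 NM)
M6→M7: 240.8 NM  (cumulative 1590.9 NM)
Total route length ≈ 1591 NM.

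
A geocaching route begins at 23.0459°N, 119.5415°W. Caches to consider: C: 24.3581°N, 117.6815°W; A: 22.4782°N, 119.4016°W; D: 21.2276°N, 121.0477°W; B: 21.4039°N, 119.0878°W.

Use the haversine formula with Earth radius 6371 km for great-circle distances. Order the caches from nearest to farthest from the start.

A, B, C, D

Distance from the start at 23.0459°N, 119.5415°W to each:
A 22.4782°N, 119.4016°W: 64.7 km
B 21.4039°N, 119.0878°W: 188.5 km
C 24.3581°N, 117.6815°W: 239.1 km
D 21.2276°N, 121.0477°W: 254.8 km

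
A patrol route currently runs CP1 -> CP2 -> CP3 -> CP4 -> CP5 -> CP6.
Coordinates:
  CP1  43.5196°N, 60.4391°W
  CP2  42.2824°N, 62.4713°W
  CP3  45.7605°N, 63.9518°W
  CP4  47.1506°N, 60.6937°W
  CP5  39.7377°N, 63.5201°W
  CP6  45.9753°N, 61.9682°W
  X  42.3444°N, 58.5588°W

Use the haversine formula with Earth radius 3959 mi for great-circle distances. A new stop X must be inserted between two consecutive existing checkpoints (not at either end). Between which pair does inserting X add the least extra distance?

between CP4 and CP5

Added distance for inserting X between each consecutive pair:
CP1–CP2: 191.3 mi
CP2–CP3: 305.5 mi
CP3–CP4: 522.6 mi
CP4–CP5: 131.8 mi
CP5–CP6: 179.4 mi
Smallest added distance is 131.8 mi, inserting between CP4 and CP5.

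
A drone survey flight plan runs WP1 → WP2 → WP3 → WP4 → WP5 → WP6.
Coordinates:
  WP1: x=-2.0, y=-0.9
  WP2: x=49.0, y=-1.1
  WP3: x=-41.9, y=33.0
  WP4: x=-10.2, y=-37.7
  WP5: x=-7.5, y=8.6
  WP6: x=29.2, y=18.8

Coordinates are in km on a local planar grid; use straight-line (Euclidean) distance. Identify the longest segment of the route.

Leg distances:
WP1→WP2: 51.0 km
WP2→WP3: 97.1 km
WP3→WP4: 77.5 km
WP4→WP5: 46.4 km
WP5→WP6: 38.1 km
The longest leg is WP2–WP3 at 97.1 km.

WP2–WP3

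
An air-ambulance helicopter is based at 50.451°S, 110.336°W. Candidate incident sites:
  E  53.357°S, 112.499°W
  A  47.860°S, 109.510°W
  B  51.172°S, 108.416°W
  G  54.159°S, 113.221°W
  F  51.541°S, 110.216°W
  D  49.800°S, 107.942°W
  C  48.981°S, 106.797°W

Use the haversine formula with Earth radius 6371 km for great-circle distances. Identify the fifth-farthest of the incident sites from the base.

D

Distances from the base (50.451°S, 110.336°W):
G: 456.5 km
E: 355.5 km
C: 302.4 km
A: 294.3 km
D: 185.4 km
B: 156.9 km
F: 121.5 km
The fifth-farthest is D at 185.4 km.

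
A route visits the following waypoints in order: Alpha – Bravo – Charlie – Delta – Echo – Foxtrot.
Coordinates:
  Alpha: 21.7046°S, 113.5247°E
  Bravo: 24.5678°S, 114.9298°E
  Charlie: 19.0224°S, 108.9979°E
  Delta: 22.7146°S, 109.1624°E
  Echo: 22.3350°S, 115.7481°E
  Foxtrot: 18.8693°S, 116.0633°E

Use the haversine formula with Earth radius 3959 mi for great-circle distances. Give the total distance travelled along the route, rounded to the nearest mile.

1674 mi

Leg distances:
Alpha→Bravo: 217.0 mi  (cumulative 217.0 mi)
Bravo→Charlie: 539.9 mi  (cumulative 756.9 mi)
Charlie→Delta: 255.3 mi  (cumulative 1012.3 mi)
Delta→Echo: 421.1 mi  (cumulative 1433.4 mi)
Echo→Foxtrot: 240.3 mi  (cumulative 1673.7 mi)
Total route length ≈ 1674 mi.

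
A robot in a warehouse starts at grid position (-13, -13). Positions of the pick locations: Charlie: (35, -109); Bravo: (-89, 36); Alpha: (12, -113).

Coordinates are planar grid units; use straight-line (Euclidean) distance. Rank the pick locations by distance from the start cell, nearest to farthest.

Distance from the start cell at (-13, -13) to each:
Bravo (-89, 36): 90.4
Alpha (12, -113): 103.1
Charlie (35, -109): 107.3

Bravo, Alpha, Charlie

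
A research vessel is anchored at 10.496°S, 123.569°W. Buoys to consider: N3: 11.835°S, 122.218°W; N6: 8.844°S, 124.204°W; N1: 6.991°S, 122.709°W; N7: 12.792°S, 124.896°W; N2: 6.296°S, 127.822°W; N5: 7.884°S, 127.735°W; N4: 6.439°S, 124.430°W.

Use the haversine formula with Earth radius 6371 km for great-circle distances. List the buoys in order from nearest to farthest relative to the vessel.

Distances from the vessel:
N6 8.844°S, 124.204°W: 196.4 km
N3 11.835°S, 122.218°W: 209.5 km
N7 12.792°S, 124.896°W: 293.4 km
N1 6.991°S, 122.709°W: 401.0 km
N4 6.439°S, 124.430°W: 460.9 km
N5 7.884°S, 127.735°W: 541.7 km
N2 6.296°S, 127.822°W: 661.0 km

N6, N3, N7, N1, N4, N5, N2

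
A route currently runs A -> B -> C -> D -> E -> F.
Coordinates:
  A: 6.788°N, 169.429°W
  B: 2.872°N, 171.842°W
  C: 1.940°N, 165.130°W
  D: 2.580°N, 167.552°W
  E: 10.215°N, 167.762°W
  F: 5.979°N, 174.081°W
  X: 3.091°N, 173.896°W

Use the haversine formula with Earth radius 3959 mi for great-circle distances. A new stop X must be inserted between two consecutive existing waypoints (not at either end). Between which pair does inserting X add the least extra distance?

between A and B

Added distance for inserting X between each consecutive pair:
A–B: 224.8 mi
B–C: 285.0 mi
C–D: 876.6 mi
D–E: 559.0 mi
E–F: 325.5 mi
Smallest added distance is 224.8 mi, inserting between A and B.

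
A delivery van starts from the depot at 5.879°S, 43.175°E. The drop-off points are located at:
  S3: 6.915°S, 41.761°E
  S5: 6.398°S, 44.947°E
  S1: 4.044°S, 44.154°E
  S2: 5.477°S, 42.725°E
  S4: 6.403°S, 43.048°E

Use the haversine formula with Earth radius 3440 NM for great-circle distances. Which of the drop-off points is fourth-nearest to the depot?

S5

Distances from the depot (5.879°S, 43.175°E):
S4: 32.4 NM
S2: 36.1 NM
S3: 104.8 NM
S5: 110.3 NM
S1: 124.8 NM
The fourth-nearest is S5 at 110.3 NM.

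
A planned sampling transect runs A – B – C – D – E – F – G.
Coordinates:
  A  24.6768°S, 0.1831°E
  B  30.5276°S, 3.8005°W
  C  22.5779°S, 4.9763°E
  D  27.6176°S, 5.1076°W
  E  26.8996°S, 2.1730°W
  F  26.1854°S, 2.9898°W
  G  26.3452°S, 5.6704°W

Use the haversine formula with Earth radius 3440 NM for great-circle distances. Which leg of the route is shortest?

E–F

Leg distances:
A→B: 410.2 NM
B→C: 670.3 NM
C→D: 625.9 NM
D→E: 162.4 NM
E→F: 61.3 NM
F→G: 144.6 NM
The shortest leg is E–F at 61.3 NM.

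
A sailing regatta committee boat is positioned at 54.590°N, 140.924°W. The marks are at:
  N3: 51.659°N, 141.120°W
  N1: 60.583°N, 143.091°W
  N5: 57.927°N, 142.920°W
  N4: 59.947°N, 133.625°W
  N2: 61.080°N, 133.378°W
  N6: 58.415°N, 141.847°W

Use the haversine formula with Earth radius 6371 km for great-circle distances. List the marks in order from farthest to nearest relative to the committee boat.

N2, N4, N1, N6, N5, N3

Distances from the committee boat:
N2 61.080°N, 133.378°W: 847.5 km
N4 59.947°N, 133.625°W: 739.0 km
N1 60.583°N, 143.091°W: 678.7 km
N6 58.415°N, 141.847°W: 429.1 km
N5 57.927°N, 142.920°W: 391.0 km
N3 51.659°N, 141.120°W: 326.2 km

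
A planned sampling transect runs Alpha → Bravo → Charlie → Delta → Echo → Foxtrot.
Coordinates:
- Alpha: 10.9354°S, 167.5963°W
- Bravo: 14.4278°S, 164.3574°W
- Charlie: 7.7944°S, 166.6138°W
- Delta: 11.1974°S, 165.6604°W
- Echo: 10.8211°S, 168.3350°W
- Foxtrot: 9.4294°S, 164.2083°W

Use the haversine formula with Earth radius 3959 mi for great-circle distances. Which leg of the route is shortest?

Leg distances:
Alpha→Bravo: 325.4 mi
Bravo→Charlie: 483.2 mi
Charlie→Delta: 243.9 mi
Delta→Echo: 183.3 mi
Echo→Foxtrot: 296.7 mi
The shortest leg is Delta–Echo at 183.3 mi.

Delta–Echo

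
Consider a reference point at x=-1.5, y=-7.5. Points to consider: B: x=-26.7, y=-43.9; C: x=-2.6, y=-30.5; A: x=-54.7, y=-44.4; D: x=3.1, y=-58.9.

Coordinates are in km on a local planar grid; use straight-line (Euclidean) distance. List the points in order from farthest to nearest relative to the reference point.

Distances from the reference point:
A x=-54.7, y=-44.4: 64.7 km
D x=3.1, y=-58.9: 51.6 km
B x=-26.7, y=-43.9: 44.3 km
C x=-2.6, y=-30.5: 23.0 km

A, D, B, C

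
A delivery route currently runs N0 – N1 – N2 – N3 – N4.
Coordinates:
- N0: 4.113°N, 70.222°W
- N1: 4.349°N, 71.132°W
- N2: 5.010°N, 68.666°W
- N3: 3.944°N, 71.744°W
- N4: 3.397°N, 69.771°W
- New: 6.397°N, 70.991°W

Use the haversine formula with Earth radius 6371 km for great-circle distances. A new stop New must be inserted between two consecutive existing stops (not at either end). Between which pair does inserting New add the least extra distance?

between N2 and N3

Added distance for inserting New between each consecutive pair:
N0–N1: 391.9 km
N1–N2: 245.2 km
N2–N3: 223.9 km
N3–N4: 417.9 km
Smallest added distance is 223.9 km, inserting between N2 and N3.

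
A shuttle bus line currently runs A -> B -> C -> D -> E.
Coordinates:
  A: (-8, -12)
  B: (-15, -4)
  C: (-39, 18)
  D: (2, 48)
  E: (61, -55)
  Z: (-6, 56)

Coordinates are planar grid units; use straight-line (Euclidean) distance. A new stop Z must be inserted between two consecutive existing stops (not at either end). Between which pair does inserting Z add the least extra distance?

Added distance for inserting Z between each consecutive pair:
A–B: 118.1
B–C: 78.4
C–D: 10.8
D–E: 22.3
Smallest added distance is 10.8, inserting between C and D.

between C and D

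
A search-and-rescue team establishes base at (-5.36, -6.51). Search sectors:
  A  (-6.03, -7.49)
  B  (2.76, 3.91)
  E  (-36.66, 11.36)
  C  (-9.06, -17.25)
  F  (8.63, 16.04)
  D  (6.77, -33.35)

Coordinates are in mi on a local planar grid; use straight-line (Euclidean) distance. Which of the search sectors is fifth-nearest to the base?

D

Distances from the base ((-5.36, -6.51)):
A: 1.2 mi
C: 11.4 mi
B: 13.2 mi
F: 26.5 mi
D: 29.5 mi
E: 36.0 mi
The fifth-nearest is D at 29.5 mi.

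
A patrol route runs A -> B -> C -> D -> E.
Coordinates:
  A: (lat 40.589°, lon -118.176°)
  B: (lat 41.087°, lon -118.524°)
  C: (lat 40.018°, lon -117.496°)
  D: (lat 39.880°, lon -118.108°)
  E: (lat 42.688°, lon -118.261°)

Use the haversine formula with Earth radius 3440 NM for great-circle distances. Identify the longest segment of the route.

D–E

Leg distances:
A→B: 33.8 NM
B→C: 79.5 NM
C→D: 29.4 NM
D→E: 168.7 NM
The longest leg is D–E at 168.7 NM.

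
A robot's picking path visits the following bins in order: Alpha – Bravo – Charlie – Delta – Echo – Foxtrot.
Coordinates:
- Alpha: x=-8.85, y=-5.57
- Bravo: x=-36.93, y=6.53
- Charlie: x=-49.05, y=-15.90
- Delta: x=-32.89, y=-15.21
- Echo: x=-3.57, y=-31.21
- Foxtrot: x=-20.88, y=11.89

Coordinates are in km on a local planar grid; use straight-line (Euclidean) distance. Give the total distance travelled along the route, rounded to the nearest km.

Leg distances:
Alpha→Bravo: 30.6 km  (cumulative 30.6 km)
Bravo→Charlie: 25.5 km  (cumulative 56.1 km)
Charlie→Delta: 16.2 km  (cumulative 72.2 km)
Delta→Echo: 33.4 km  (cumulative 105.6 km)
Echo→Foxtrot: 46.4 km  (cumulative 152.1 km)
Total route length ≈ 152 km.

152 km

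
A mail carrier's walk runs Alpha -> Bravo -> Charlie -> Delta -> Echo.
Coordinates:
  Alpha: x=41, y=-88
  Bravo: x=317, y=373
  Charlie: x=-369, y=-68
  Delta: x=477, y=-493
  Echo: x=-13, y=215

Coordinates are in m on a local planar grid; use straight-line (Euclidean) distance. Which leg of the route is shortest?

Alpha–Bravo

Leg distances:
Alpha→Bravo: 537.3 m
Bravo→Charlie: 815.5 m
Charlie→Delta: 946.8 m
Delta→Echo: 861.0 m
The shortest leg is Alpha–Bravo at 537.3 m.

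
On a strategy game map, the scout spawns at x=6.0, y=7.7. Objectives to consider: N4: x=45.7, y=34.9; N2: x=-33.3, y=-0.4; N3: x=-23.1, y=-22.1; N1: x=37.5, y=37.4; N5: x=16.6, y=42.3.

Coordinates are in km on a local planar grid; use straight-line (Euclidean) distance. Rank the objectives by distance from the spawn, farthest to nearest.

N4, N1, N3, N2, N5

Distance from the spawn at x=6.0, y=7.7 to each:
N4 x=45.7, y=34.9: 48.1 km
N1 x=37.5, y=37.4: 43.3 km
N3 x=-23.1, y=-22.1: 41.7 km
N2 x=-33.3, y=-0.4: 40.1 km
N5 x=16.6, y=42.3: 36.2 km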